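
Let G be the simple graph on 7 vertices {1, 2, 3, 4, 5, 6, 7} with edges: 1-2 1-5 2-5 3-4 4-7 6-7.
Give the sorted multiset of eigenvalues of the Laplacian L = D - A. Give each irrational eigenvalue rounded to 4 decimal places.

[0, 0, 0.5858, 2, 3, 3, 3.4142]

With the vertex order [1, 2, 3, 4, 5, 6, 7], the degrees are [2, 2, 1, 2, 2, 1, 2], giving D = diag(2, 2, 1, 2, 2, 1, 2) and L = D - A. The multiplicity of 0 as a Laplacian eigenvalue equals the number of connected components. The 2 zero eigenvalues correspond to the 2 connected components. The eigenvalues sum to 12, which equals trace(L) = 2|E|.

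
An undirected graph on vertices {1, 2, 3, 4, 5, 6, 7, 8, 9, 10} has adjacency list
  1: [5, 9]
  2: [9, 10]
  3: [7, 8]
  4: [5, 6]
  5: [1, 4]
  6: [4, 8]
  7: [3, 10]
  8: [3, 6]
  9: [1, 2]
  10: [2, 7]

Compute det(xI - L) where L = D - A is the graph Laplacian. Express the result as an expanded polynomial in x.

x^10 - 20x^9 + 170x^8 - 800x^7 + 2275x^6 - 4004x^5 + 4290x^4 - 2640x^3 + 825x^2 - 100x

With the vertex order [1, 2, 3, 4, 5, 6, 7, 8, 9, 10], the degrees are [2, 2, 2, 2, 2, 2, 2, 2, 2, 2], giving D = diag(2, 2, 2, 2, 2, 2, 2, 2, 2, 2) and L = D - A. L has integer entries, so p(x) = det(xI - L) has integer coefficients. Expanding the determinant yields x^10 - 20x^9 + 170x^8 - 800x^7 + 2275x^6 - 4004x^5 + 4290x^4 - 2640x^3 + 825x^2 - 100x. Since p(0) = det(-L) = 0, x divides p(x).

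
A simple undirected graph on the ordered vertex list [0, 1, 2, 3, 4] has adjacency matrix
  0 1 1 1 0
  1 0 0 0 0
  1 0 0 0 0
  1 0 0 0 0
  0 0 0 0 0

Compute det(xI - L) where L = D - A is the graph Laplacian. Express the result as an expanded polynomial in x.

With the vertex order [0, 1, 2, 3, 4], the degrees are [3, 1, 1, 1, 0], giving D = diag(3, 1, 1, 1, 0) and L = D - A. Computing det(xI - L) by cofactor expansion (or equivalently via sum-over-permutations) gives x^5 - 6x^4 + 9x^3 - 4x^2. The constant term is 0 because L is singular (the all-ones vector lies in its kernel). The eigenvalues sum to 6, which equals trace(L) = 2|E|. There are 2 zeros in the spectrum, matching the 2 components.

x^5 - 6x^4 + 9x^3 - 4x^2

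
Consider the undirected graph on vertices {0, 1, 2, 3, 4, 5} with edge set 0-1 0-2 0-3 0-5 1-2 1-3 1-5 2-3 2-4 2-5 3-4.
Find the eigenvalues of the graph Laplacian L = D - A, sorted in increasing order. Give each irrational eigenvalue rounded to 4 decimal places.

Each diagonal entry of L is the vertex degree and each off-diagonal entry is -1 where an edge is present, 0 otherwise; in the order [0, 1, 2, 3, 4, 5] the diagonal is [4, 4, 5, 4, 2, 3]. L is symmetric positive semidefinite, so every eigenvalue is real and nonnegative. There is one zero in the spectrum, matching the 1 component.

[0, 1.8299, 3.6889, 5, 5.4812, 6]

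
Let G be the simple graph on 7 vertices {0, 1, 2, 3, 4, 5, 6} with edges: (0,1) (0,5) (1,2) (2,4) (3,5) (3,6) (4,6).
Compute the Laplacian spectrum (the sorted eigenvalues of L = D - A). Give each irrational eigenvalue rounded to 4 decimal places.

Each diagonal entry of L is the vertex degree and each off-diagonal entry is -1 where an edge is present, 0 otherwise; in the order [0, 1, 2, 3, 4, 5, 6] the diagonal is [2, 2, 2, 2, 2, 2, 2]. L is symmetric positive semidefinite, so every eigenvalue is real and nonnegative. The single zero eigenvalue shows the graph is connected. By the matrix-tree theorem the graph has (1/7) * product of the nonzero eigenvalues = 7 spanning trees. The eigenvalues sum to 14, which equals trace(L) = 2|E|.

[0, 0.7530, 0.7530, 2.4450, 2.4450, 3.8019, 3.8019]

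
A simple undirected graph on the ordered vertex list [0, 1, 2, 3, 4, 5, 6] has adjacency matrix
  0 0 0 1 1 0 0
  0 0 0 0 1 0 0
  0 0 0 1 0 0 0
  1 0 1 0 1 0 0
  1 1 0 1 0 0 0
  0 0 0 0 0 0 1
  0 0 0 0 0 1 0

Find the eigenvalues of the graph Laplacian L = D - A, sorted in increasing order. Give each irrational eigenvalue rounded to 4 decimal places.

With the vertex order [0, 1, 2, 3, 4, 5, 6], the degrees are [2, 1, 1, 3, 3, 1, 1], giving D = diag(2, 1, 1, 3, 3, 1, 1) and L = D - A. L is symmetric positive semidefinite, so every eigenvalue is real and nonnegative. The 2 zero eigenvalues correspond to the 2 connected components. The largest eigenvalue, 4.3028, is at most the vertex count 7.

[0, 0, 0.6972, 1.3820, 2, 3.6180, 4.3028]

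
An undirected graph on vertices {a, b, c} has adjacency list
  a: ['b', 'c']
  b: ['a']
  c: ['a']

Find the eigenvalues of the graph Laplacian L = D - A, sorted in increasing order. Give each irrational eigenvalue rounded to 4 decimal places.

Each diagonal entry of L is the vertex degree and each off-diagonal entry is -1 where an edge is present, 0 otherwise; in the order [a, b, c] the diagonal is [2, 1, 1]. The multiplicity of 0 as a Laplacian eigenvalue equals the number of connected components.

[0, 1, 3]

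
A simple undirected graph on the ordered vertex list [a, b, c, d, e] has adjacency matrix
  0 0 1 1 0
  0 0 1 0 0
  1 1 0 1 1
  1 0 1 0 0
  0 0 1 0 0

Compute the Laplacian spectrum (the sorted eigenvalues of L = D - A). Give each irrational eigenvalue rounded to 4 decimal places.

[0, 1, 1, 3, 5]

With the vertex order [a, b, c, d, e], the degrees are [2, 1, 4, 2, 1], giving D = diag(2, 1, 4, 2, 1) and L = D - A. The multiplicity of 0 as a Laplacian eigenvalue equals the number of connected components. The single zero eigenvalue shows the graph is connected. There is one zero in the spectrum, matching the 1 component.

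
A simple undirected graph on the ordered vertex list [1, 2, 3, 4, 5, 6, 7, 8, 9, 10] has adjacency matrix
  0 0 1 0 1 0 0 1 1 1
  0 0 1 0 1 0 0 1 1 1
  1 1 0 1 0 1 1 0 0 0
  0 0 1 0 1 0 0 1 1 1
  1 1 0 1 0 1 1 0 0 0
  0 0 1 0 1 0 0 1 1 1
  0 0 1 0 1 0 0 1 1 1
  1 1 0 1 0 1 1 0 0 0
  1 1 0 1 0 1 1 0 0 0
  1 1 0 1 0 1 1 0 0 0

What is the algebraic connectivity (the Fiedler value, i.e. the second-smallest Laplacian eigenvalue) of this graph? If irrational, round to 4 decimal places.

5

Reading degrees in the order [1, 2, 3, 4, 5, 6, 7, 8, 9, 10] gives [5, 5, 5, 5, 5, 5, 5, 5, 5, 5]; set D = diag(5, 5, 5, 5, 5, 5, 5, 5, 5, 5) and form L = D - A. The smallest Laplacian eigenvalue is always 0. The next one, lambda_2 = 5, measures how hard the graph is to disconnect: larger values mean better connectivity. There is one zero in the spectrum, matching the 1 component.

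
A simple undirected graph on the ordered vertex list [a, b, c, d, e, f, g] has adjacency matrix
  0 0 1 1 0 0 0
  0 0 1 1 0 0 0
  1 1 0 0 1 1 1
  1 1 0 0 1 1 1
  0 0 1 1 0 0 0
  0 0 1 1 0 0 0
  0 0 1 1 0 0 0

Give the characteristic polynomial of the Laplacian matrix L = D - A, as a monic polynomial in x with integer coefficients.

Reading degrees in the order [a, b, c, d, e, f, g] gives [2, 2, 5, 5, 2, 2, 2]; set D = diag(2, 2, 5, 5, 2, 2, 2) and form L = D - A. The eigenvalues of L are [0, 2, 2, 2, 2, 5, 7]; the characteristic polynomial is the product of (x - lambda_i), which multiplies out to x^7 - 20x^6 + 155x^5 - 600x^4 + 1240x^3 - 1312x^2 + 560x. Since p(0) = det(-L) = 0, x divides p(x).

x^7 - 20x^6 + 155x^5 - 600x^4 + 1240x^3 - 1312x^2 + 560x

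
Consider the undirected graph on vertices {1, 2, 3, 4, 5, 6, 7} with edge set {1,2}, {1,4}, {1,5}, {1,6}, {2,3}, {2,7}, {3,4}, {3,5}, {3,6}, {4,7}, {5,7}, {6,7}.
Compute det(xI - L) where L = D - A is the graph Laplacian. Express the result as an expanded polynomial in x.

With the vertex order [1, 2, 3, 4, 5, 6, 7], the degrees are [4, 3, 4, 3, 3, 3, 4], giving D = diag(4, 3, 4, 3, 3, 3, 4) and L = D - A. The eigenvalues of L are [0, 3, 3, 3, 4, 4, 7]; the characteristic polynomial is the product of (x - lambda_i), which multiplies out to x^7 - 24x^6 + 234x^5 - 1192x^4 + 3357x^3 - 4968x^2 + 3024x. The constant term is 0 because L is singular (the all-ones vector lies in its kernel). By the matrix-tree theorem the graph has (1/7) * product of the nonzero eigenvalues = 432 spanning trees.

x^7 - 24x^6 + 234x^5 - 1192x^4 + 3357x^3 - 4968x^2 + 3024x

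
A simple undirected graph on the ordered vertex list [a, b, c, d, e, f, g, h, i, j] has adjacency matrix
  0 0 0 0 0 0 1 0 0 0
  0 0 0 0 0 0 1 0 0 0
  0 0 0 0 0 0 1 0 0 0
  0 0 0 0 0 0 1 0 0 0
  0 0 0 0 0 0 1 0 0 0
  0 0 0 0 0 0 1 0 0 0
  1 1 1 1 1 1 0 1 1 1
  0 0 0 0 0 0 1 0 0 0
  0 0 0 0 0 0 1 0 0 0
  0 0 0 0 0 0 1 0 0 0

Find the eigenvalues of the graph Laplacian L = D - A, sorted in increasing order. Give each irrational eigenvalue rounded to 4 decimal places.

[0, 1, 1, 1, 1, 1, 1, 1, 1, 10]

Reading degrees in the order [a, b, c, d, e, f, g, h, i, j] gives [1, 1, 1, 1, 1, 1, 9, 1, 1, 1]; set D = diag(1, 1, 1, 1, 1, 1, 9, 1, 1, 1) and form L = D - A. The multiplicity of 0 as a Laplacian eigenvalue equals the number of connected components. The single zero eigenvalue shows the graph is connected. The largest eigenvalue, 10, is at most the vertex count 10.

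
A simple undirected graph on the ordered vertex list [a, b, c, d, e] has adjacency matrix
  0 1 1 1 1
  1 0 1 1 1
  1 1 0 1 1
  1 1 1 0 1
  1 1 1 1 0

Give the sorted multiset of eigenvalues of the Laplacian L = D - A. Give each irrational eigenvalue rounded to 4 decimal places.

Each diagonal entry of L is the vertex degree and each off-diagonal entry is -1 where an edge is present, 0 otherwise; in the order [a, b, c, d, e] the diagonal is [4, 4, 4, 4, 4]. Diagonalising L (or applying a numerical eigensolver to the 5x5 matrix) gives the spectrum above. There is one zero in the spectrum, matching the 1 component. The largest eigenvalue, 5, is at most the vertex count 5.

[0, 5, 5, 5, 5]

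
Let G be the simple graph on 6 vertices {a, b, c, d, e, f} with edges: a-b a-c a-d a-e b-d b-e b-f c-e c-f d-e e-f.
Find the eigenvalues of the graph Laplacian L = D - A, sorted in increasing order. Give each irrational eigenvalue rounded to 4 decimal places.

[0, 2.3820, 3.3820, 4.6180, 5.6180, 6]

With the vertex order [a, b, c, d, e, f], the degrees are [4, 4, 3, 3, 5, 3], giving D = diag(4, 4, 3, 3, 5, 3) and L = D - A. L is symmetric positive semidefinite, so every eigenvalue is real and nonnegative. The single zero eigenvalue shows the graph is connected. There is one zero in the spectrum, matching the 1 component.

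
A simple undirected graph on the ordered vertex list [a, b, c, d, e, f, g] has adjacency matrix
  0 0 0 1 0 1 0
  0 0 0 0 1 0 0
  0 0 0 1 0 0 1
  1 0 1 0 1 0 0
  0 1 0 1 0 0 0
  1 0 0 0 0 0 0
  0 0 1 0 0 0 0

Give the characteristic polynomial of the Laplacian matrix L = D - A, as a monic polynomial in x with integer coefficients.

x^7 - 12x^6 + 54x^5 - 114x^4 + 114x^3 - 48x^2 + 7x

With the vertex order [a, b, c, d, e, f, g], the degrees are [2, 1, 2, 3, 2, 1, 1], giving D = diag(2, 1, 2, 3, 2, 1, 1) and L = D - A. Computing det(xI - L) by cofactor expansion (or equivalently via sum-over-permutations) gives x^7 - 12x^6 + 54x^5 - 114x^4 + 114x^3 - 48x^2 + 7x. The constant term is 0 because L is singular (the all-ones vector lies in its kernel). There is one zero in the spectrum, matching the 1 component. The largest eigenvalue, 4.4142, is at most the vertex count 7.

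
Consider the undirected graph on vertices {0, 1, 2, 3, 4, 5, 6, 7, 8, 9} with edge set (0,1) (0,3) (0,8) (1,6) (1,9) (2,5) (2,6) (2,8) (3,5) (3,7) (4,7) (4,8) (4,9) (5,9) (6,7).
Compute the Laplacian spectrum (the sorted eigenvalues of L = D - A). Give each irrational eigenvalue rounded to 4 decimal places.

Each diagonal entry of L is the vertex degree and each off-diagonal entry is -1 where an edge is present, 0 otherwise; in the order [0, 1, 2, 3, 4, 5, 6, 7, 8, 9] the diagonal is [3, 3, 3, 3, 3, 3, 3, 3, 3, 3]. Since every row of L sums to 0, the all-ones vector is in the kernel and 0 is an eigenvalue. The single zero eigenvalue shows the graph is connected. The eigenvalues sum to 30, which equals trace(L) = 2|E|. The largest eigenvalue, 5, is at most the vertex count 10.

[0, 2, 2, 2, 2, 2, 5, 5, 5, 5]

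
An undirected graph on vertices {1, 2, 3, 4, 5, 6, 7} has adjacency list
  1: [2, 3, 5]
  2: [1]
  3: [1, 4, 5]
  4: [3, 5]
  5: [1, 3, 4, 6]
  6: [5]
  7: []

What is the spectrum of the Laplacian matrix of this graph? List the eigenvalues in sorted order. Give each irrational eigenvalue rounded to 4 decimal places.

Reading degrees in the order [1, 2, 3, 4, 5, 6, 7] gives [3, 1, 3, 2, 4, 1, 0]; set D = diag(3, 1, 3, 2, 4, 1, 0) and form L = D - A. Diagonalising L (or applying a numerical eigensolver to the 7x7 matrix) gives the spectrum above. The 2 zero eigenvalues correspond to the 2 connected components. The largest eigenvalue, 5.1149, is at most the vertex count 7.

[0, 0, 0.6972, 1.1392, 2.7459, 4.3028, 5.1149]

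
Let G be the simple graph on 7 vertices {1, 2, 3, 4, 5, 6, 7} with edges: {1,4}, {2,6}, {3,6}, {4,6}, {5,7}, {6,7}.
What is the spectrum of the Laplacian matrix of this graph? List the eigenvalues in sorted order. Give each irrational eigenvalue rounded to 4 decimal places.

[0, 0.3820, 0.6086, 1, 2.2271, 2.6180, 5.1642]

With the vertex order [1, 2, 3, 4, 5, 6, 7], the degrees are [1, 1, 1, 2, 1, 4, 2], giving D = diag(1, 1, 1, 2, 1, 4, 2) and L = D - A. The multiplicity of 0 as a Laplacian eigenvalue equals the number of connected components. By the matrix-tree theorem the graph has (1/7) * product of the nonzero eigenvalues = 1 spanning tree. The largest eigenvalue, 5.1642, is at most the vertex count 7.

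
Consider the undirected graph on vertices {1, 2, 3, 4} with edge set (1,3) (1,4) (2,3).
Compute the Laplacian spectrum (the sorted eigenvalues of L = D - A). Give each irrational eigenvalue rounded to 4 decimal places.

[0, 0.5858, 2, 3.4142]

With the vertex order [1, 2, 3, 4], the degrees are [2, 1, 2, 1], giving D = diag(2, 1, 2, 1) and L = D - A. The multiplicity of 0 as a Laplacian eigenvalue equals the number of connected components. The single zero eigenvalue shows the graph is connected. The largest eigenvalue, 3.4142, is at most the vertex count 4. The eigenvalues sum to 6, which equals trace(L) = 2|E|.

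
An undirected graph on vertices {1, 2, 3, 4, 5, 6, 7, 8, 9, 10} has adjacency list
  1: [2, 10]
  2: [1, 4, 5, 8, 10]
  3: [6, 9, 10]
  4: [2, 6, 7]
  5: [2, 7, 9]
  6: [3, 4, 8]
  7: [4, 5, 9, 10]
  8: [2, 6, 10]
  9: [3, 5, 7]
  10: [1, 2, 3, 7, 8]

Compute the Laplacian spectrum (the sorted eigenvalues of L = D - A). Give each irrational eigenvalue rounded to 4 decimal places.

Each diagonal entry of L is the vertex degree and each off-diagonal entry is -1 where an edge is present, 0 otherwise; in the order [1, 2, 3, 4, 5, 6, 7, 8, 9, 10] the diagonal is [2, 5, 3, 3, 3, 3, 4, 3, 3, 5]. The multiplicity of 0 as a Laplacian eigenvalue equals the number of connected components. The single zero eigenvalue shows the graph is connected. The largest eigenvalue, 6.9030, is at most the vertex count 10.

[0, 1.4041, 1.6568, 2.3157, 2.8376, 3.8282, 4.2332, 4.6719, 6.1495, 6.9030]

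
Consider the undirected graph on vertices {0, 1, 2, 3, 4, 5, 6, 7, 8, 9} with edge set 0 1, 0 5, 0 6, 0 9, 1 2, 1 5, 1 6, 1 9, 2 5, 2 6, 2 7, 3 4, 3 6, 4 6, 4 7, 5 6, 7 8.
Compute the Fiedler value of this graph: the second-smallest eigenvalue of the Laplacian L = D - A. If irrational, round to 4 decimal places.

Reading degrees in the order [0, 1, 2, 3, 4, 5, 6, 7, 8, 9] gives [4, 5, 4, 2, 3, 4, 6, 3, 1, 2]; set D = diag(4, 5, 4, 2, 3, 4, 6, 3, 1, 2) and form L = D - A. The sorted Laplacian eigenvalues are [0, 0.5796, 1.1407, 2.1626, 2.7796, 3.8917, 4.6902, 5.4402, 6.1234, 7.1920]; the algebraic connectivity is the second entry, 0.5796. The eigenvalues sum to 34, which equals trace(L) = 2|E|.

0.5796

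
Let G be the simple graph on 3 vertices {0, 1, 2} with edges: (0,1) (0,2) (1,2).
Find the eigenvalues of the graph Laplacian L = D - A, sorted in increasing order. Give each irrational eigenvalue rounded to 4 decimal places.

[0, 3, 3]

Each diagonal entry of L is the vertex degree and each off-diagonal entry is -1 where an edge is present, 0 otherwise; in the order [0, 1, 2] the diagonal is [2, 2, 2]. Since every row of L sums to 0, the all-ones vector is in the kernel and 0 is an eigenvalue. There is one zero in the spectrum, matching the 1 component. By the matrix-tree theorem the graph has (1/3) * product of the nonzero eigenvalues = 3 spanning trees.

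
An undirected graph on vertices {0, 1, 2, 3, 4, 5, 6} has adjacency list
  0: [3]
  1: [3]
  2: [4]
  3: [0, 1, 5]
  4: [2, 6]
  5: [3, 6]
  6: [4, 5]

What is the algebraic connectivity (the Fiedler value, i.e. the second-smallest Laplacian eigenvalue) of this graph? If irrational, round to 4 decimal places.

0.2254

With the vertex order [0, 1, 2, 3, 4, 5, 6], the degrees are [1, 1, 1, 3, 2, 2, 2], giving D = diag(1, 1, 1, 3, 2, 2, 2) and L = D - A. The sorted Laplacian eigenvalues are [0, 0.2254, 1, 1, 2.1859, 3.3604, 4.2283]; the algebraic connectivity is the second entry, 0.2254. There is one zero in the spectrum, matching the 1 component.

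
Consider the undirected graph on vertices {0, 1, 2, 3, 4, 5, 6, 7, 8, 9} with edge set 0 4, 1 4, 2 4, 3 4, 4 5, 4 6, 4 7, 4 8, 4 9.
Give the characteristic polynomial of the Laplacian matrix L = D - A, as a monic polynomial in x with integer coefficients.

Reading degrees in the order [0, 1, 2, 3, 4, 5, 6, 7, 8, 9] gives [1, 1, 1, 1, 9, 1, 1, 1, 1, 1]; set D = diag(1, 1, 1, 1, 9, 1, 1, 1, 1, 1) and form L = D - A. Computing det(xI - L) by cofactor expansion (or equivalently via sum-over-permutations) gives x^10 - 18x^9 + 108x^8 - 336x^7 + 630x^6 - 756x^5 + 588x^4 - 288x^3 + 81x^2 - 10x. Since p(0) = det(-L) = 0, x divides p(x). The largest eigenvalue, 10, is at most the vertex count 10. There is one zero in the spectrum, matching the 1 component.

x^10 - 18x^9 + 108x^8 - 336x^7 + 630x^6 - 756x^5 + 588x^4 - 288x^3 + 81x^2 - 10x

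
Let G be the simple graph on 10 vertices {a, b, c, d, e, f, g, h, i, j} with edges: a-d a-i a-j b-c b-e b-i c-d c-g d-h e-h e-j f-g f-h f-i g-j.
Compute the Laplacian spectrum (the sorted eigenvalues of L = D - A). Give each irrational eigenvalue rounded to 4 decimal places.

[0, 2, 2, 2, 2, 2, 5, 5, 5, 5]

Reading degrees in the order [a, b, c, d, e, f, g, h, i, j] gives [3, 3, 3, 3, 3, 3, 3, 3, 3, 3]; set D = diag(3, 3, 3, 3, 3, 3, 3, 3, 3, 3) and form L = D - A. The multiplicity of 0 as a Laplacian eigenvalue equals the number of connected components.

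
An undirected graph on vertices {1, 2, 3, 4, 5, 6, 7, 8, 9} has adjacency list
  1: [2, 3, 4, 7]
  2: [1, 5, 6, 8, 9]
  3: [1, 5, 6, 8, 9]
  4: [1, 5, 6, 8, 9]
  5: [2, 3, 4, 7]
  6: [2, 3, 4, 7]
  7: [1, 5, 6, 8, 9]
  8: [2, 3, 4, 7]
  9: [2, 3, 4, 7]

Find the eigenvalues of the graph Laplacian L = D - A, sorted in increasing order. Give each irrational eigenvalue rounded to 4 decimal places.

[0, 4, 4, 4, 4, 5, 5, 5, 9]

Each diagonal entry of L is the vertex degree and each off-diagonal entry is -1 where an edge is present, 0 otherwise; in the order [1, 2, 3, 4, 5, 6, 7, 8, 9] the diagonal is [4, 5, 5, 5, 4, 4, 5, 4, 4]. L is symmetric positive semidefinite, so every eigenvalue is real and nonnegative.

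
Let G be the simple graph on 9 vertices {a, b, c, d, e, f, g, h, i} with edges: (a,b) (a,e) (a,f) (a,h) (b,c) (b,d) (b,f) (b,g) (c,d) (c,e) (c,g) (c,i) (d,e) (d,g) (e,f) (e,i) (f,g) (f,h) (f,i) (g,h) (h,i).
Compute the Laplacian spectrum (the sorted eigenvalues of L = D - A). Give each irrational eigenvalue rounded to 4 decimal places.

Reading degrees in the order [a, b, c, d, e, f, g, h, i] gives [4, 5, 5, 4, 5, 6, 5, 4, 4]; set D = diag(4, 5, 5, 4, 5, 6, 5, 4, 4) and form L = D - A. Diagonalising L (or applying a numerical eigensolver to the 9x9 matrix) gives the spectrum above. There is one zero in the spectrum, matching the 1 component. The eigenvalues sum to 42, which equals trace(L) = 2|E|.

[0, 2.6950, 3.4983, 4, 5.1085, 6, 6, 6.9109, 7.7872]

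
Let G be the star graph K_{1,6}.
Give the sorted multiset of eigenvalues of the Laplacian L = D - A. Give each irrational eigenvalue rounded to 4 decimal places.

[0, 1, 1, 1, 1, 1, 7]

The graph has 7 vertices and degree multiset [6, 1, 1, 1, 1, 1, 1]; D is the diagonal matrix of degrees and L = D - A. L is symmetric positive semidefinite, so every eigenvalue is real and nonnegative. The largest eigenvalue, 7, is at most the vertex count 7. There is one zero in the spectrum, matching the 1 component.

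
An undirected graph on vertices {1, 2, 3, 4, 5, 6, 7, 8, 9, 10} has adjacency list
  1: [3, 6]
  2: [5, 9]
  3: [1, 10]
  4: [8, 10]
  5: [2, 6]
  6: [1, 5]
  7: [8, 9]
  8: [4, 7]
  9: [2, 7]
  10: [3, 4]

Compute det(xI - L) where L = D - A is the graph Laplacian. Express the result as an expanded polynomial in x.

x^10 - 20x^9 + 170x^8 - 800x^7 + 2275x^6 - 4004x^5 + 4290x^4 - 2640x^3 + 825x^2 - 100x

Reading degrees in the order [1, 2, 3, 4, 5, 6, 7, 8, 9, 10] gives [2, 2, 2, 2, 2, 2, 2, 2, 2, 2]; set D = diag(2, 2, 2, 2, 2, 2, 2, 2, 2, 2) and form L = D - A. L has integer entries, so p(x) = det(xI - L) has integer coefficients. Expanding the determinant yields x^10 - 20x^9 + 170x^8 - 800x^7 + 2275x^6 - 4004x^5 + 4290x^4 - 2640x^3 + 825x^2 - 100x. The coefficient of x^9 equals -trace(L) = -20, matching the sum of degrees. By the matrix-tree theorem the graph has (1/10) * product of the nonzero eigenvalues = 10 spanning trees.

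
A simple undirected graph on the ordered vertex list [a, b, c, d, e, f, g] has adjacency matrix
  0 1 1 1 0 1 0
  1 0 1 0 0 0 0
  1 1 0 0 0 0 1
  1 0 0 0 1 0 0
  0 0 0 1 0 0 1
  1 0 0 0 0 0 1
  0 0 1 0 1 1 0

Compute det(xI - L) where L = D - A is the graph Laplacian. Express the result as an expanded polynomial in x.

Reading degrees in the order [a, b, c, d, e, f, g] gives [4, 2, 3, 2, 2, 2, 3]; set D = diag(4, 2, 3, 2, 2, 2, 3) and form L = D - A. L has integer entries, so p(x) = det(xI - L) has integer coefficients. Expanding the determinant yields x^7 - 18x^6 + 128x^5 - 458x^4 + 866x^3 - 818x^2 + 301x. The constant term is 0 because L is singular (the all-ones vector lies in its kernel). The largest eigenvalue, 5.3799, is at most the vertex count 7. There is one zero in the spectrum, matching the 1 component.

x^7 - 18x^6 + 128x^5 - 458x^4 + 866x^3 - 818x^2 + 301x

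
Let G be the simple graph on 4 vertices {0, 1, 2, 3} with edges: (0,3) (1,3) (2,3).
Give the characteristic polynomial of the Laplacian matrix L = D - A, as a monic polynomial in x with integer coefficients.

x^4 - 6x^3 + 9x^2 - 4x

Reading degrees in the order [0, 1, 2, 3] gives [1, 1, 1, 3]; set D = diag(1, 1, 1, 3) and form L = D - A. Computing det(xI - L) by cofactor expansion (or equivalently via sum-over-permutations) gives x^4 - 6x^3 + 9x^2 - 4x. Since p(0) = det(-L) = 0, x divides p(x).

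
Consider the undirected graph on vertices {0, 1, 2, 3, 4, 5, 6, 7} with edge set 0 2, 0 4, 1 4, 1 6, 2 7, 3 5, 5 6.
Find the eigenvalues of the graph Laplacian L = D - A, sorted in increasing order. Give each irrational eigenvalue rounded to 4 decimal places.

With the vertex order [0, 1, 2, 3, 4, 5, 6, 7], the degrees are [2, 2, 2, 1, 2, 2, 2, 1], giving D = diag(2, 2, 2, 1, 2, 2, 2, 1) and L = D - A. The multiplicity of 0 as a Laplacian eigenvalue equals the number of connected components.

[0, 0.1522, 0.5858, 1.2346, 2, 2.7654, 3.4142, 3.8478]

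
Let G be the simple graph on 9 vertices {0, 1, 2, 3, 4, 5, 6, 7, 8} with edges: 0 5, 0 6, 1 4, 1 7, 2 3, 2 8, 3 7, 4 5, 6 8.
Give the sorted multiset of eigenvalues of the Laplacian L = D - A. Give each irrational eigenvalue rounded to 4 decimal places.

With the vertex order [0, 1, 2, 3, 4, 5, 6, 7, 8], the degrees are [2, 2, 2, 2, 2, 2, 2, 2, 2], giving D = diag(2, 2, 2, 2, 2, 2, 2, 2, 2) and L = D - A. Since every row of L sums to 0, the all-ones vector is in the kernel and 0 is an eigenvalue. There is one zero in the spectrum, matching the 1 component.

[0, 0.4679, 0.4679, 1.6527, 1.6527, 3, 3, 3.8794, 3.8794]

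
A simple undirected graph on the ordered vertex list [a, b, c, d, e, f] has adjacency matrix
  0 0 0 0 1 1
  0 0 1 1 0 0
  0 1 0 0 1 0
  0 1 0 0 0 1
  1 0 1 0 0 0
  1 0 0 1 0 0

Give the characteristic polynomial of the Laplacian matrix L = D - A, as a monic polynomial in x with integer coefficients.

x^6 - 12x^5 + 54x^4 - 112x^3 + 105x^2 - 36x

With the vertex order [a, b, c, d, e, f], the degrees are [2, 2, 2, 2, 2, 2], giving D = diag(2, 2, 2, 2, 2, 2) and L = D - A. Computing det(xI - L) by cofactor expansion (or equivalently via sum-over-permutations) gives x^6 - 12x^5 + 54x^4 - 112x^3 + 105x^2 - 36x. The coefficient of x^5 equals -trace(L) = -12, matching the sum of degrees.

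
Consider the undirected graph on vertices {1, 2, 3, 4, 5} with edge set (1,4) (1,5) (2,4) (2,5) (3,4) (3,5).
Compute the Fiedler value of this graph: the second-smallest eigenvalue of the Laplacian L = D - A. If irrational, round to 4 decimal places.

Reading degrees in the order [1, 2, 3, 4, 5] gives [2, 2, 2, 3, 3]; set D = diag(2, 2, 2, 3, 3) and form L = D - A. Computing the eigenvalues of L and sorting gives [0, 2, 2, 3, 5]. The Fiedler value lambda_2 = 2 is strictly positive, so the graph is connected. The largest eigenvalue, 5, is at most the vertex count 5.

2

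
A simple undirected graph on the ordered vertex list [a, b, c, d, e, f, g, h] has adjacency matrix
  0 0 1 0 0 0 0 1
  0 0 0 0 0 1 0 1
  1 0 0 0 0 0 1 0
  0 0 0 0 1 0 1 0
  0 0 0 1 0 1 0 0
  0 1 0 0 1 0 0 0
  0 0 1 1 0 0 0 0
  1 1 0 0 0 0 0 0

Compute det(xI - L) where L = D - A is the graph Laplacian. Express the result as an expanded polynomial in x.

Reading degrees in the order [a, b, c, d, e, f, g, h] gives [2, 2, 2, 2, 2, 2, 2, 2]; set D = diag(2, 2, 2, 2, 2, 2, 2, 2) and form L = D - A. L has integer entries, so p(x) = det(xI - L) has integer coefficients. Expanding the determinant yields x^8 - 16x^7 + 104x^6 - 352x^5 + 660x^4 - 672x^3 + 336x^2 - 64x. The coefficient of x^7 equals -trace(L) = -16, matching the sum of degrees.

x^8 - 16x^7 + 104x^6 - 352x^5 + 660x^4 - 672x^3 + 336x^2 - 64x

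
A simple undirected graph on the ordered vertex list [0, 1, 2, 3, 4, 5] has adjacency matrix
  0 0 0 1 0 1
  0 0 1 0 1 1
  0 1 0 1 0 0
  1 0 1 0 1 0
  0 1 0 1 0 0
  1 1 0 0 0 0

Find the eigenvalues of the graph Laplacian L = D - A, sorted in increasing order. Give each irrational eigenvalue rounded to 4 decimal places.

Reading degrees in the order [0, 1, 2, 3, 4, 5] gives [2, 3, 2, 3, 2, 2]; set D = diag(2, 3, 2, 3, 2, 2) and form L = D - A. Since every row of L sums to 0, the all-ones vector is in the kernel and 0 is an eigenvalue. The largest eigenvalue, 4.7321, is at most the vertex count 6. The eigenvalues sum to 14, which equals trace(L) = 2|E|.

[0, 1.2679, 2, 2, 4, 4.7321]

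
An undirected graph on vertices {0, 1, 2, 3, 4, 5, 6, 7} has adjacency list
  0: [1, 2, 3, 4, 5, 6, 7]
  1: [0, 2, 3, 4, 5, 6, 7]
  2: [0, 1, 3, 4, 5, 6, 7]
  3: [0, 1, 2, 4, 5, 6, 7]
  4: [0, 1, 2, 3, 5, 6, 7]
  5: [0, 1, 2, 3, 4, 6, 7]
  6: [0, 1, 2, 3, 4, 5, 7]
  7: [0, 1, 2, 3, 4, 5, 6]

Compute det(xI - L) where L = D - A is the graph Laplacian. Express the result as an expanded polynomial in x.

x^8 - 56x^7 + 1344x^6 - 17920x^5 + 143360x^4 - 688128x^3 + 1835008x^2 - 2097152x

With the vertex order [0, 1, 2, 3, 4, 5, 6, 7], the degrees are [7, 7, 7, 7, 7, 7, 7, 7], giving D = diag(7, 7, 7, 7, 7, 7, 7, 7) and L = D - A. The eigenvalues of L are [0, 8, 8, 8, 8, 8, 8, 8]; the characteristic polynomial is the product of (x - lambda_i), which multiplies out to x^8 - 56x^7 + 1344x^6 - 17920x^5 + 143360x^4 - 688128x^3 + 1835008x^2 - 2097152x. Since p(0) = det(-L) = 0, x divides p(x). The eigenvalues sum to 56, which equals trace(L) = 2|E|.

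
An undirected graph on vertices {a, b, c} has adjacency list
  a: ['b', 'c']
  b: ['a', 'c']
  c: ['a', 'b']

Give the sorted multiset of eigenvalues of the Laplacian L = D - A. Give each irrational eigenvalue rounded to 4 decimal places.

[0, 3, 3]

With the vertex order [a, b, c], the degrees are [2, 2, 2], giving D = diag(2, 2, 2) and L = D - A. Diagonalising L (or applying a numerical eigensolver to the 3x3 matrix) gives the spectrum above. The single zero eigenvalue shows the graph is connected. The largest eigenvalue, 3, is at most the vertex count 3.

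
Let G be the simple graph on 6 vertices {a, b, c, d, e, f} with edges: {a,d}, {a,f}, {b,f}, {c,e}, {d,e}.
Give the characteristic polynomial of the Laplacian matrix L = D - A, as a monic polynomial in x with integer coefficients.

Reading degrees in the order [a, b, c, d, e, f] gives [2, 1, 1, 2, 2, 2]; set D = diag(2, 1, 1, 2, 2, 2) and form L = D - A. Computing det(xI - L) by cofactor expansion (or equivalently via sum-over-permutations) gives x^6 - 10x^5 + 36x^4 - 56x^3 + 35x^2 - 6x. Since p(0) = det(-L) = 0, x divides p(x).

x^6 - 10x^5 + 36x^4 - 56x^3 + 35x^2 - 6x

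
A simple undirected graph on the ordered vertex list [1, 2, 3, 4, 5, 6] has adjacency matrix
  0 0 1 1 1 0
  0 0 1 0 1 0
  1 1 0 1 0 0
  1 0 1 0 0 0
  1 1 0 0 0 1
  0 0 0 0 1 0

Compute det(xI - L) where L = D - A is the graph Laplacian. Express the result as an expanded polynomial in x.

Each diagonal entry of L is the vertex degree and each off-diagonal entry is -1 where an edge is present, 0 otherwise; in the order [1, 2, 3, 4, 5, 6] the diagonal is [3, 2, 3, 2, 3, 1]. L has integer entries, so p(x) = det(xI - L) has integer coefficients. Expanding the determinant yields x^6 - 14x^5 + 73x^4 - 174x^3 + 184x^2 - 66x. The constant term is 0 because L is singular (the all-ones vector lies in its kernel). There is one zero in the spectrum, matching the 1 component.

x^6 - 14x^5 + 73x^4 - 174x^3 + 184x^2 - 66x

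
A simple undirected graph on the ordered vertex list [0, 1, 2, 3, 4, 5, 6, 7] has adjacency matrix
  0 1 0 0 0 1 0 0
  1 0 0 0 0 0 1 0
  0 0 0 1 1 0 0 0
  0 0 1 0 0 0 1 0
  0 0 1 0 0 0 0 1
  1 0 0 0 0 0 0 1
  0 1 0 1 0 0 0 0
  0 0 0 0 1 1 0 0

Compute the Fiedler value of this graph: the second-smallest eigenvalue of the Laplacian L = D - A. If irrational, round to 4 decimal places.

Reading degrees in the order [0, 1, 2, 3, 4, 5, 6, 7] gives [2, 2, 2, 2, 2, 2, 2, 2]; set D = diag(2, 2, 2, 2, 2, 2, 2, 2) and form L = D - A. The smallest Laplacian eigenvalue is always 0. The next one, lambda_2 = 0.5858, measures how hard the graph is to disconnect: larger values mean better connectivity. By the matrix-tree theorem the graph has (1/8) * product of the nonzero eigenvalues = 8 spanning trees. The largest eigenvalue, 4, is at most the vertex count 8.

0.5858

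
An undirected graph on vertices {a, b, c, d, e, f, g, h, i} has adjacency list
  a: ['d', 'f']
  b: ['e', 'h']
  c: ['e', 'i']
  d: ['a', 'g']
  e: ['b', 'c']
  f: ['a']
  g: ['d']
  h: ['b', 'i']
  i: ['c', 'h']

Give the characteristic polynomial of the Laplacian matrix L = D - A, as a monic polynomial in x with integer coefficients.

x^9 - 16x^8 + 105x^7 - 364x^6 + 715x^5 - 790x^4 + 450x^3 - 100x^2

Each diagonal entry of L is the vertex degree and each off-diagonal entry is -1 where an edge is present, 0 otherwise; in the order [a, b, c, d, e, f, g, h, i] the diagonal is [2, 2, 2, 2, 2, 1, 1, 2, 2]. Computing det(xI - L) by cofactor expansion (or equivalently via sum-over-permutations) gives x^9 - 16x^8 + 105x^7 - 364x^6 + 715x^5 - 790x^4 + 450x^3 - 100x^2. Since p(0) = det(-L) = 0, x divides p(x). The eigenvalues sum to 16, which equals trace(L) = 2|E|.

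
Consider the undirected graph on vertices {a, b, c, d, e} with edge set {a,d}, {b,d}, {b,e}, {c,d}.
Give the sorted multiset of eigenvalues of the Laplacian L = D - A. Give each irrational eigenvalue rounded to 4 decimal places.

[0, 0.5188, 1, 2.3111, 4.1701]

Each diagonal entry of L is the vertex degree and each off-diagonal entry is -1 where an edge is present, 0 otherwise; in the order [a, b, c, d, e] the diagonal is [1, 2, 1, 3, 1]. Since every row of L sums to 0, the all-ones vector is in the kernel and 0 is an eigenvalue. The single zero eigenvalue shows the graph is connected. By the matrix-tree theorem the graph has (1/5) * product of the nonzero eigenvalues = 1 spanning tree.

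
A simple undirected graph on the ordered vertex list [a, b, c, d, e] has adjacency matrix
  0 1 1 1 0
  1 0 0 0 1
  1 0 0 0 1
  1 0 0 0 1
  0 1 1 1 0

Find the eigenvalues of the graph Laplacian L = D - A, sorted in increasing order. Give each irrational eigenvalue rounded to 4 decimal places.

[0, 2, 2, 3, 5]

Reading degrees in the order [a, b, c, d, e] gives [3, 2, 2, 2, 3]; set D = diag(3, 2, 2, 2, 3) and form L = D - A. The multiplicity of 0 as a Laplacian eigenvalue equals the number of connected components.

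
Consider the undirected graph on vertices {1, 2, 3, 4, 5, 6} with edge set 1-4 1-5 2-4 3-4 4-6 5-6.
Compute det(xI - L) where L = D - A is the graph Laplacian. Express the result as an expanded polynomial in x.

Reading degrees in the order [1, 2, 3, 4, 5, 6] gives [2, 1, 1, 4, 2, 2]; set D = diag(2, 1, 1, 4, 2, 2) and form L = D - A. L has integer entries, so p(x) = det(xI - L) has integer coefficients. Expanding the determinant yields x^6 - 12x^5 + 51x^4 - 96x^3 + 80x^2 - 24x. The constant term is 0 because L is singular (the all-ones vector lies in its kernel). There is one zero in the spectrum, matching the 1 component.

x^6 - 12x^5 + 51x^4 - 96x^3 + 80x^2 - 24x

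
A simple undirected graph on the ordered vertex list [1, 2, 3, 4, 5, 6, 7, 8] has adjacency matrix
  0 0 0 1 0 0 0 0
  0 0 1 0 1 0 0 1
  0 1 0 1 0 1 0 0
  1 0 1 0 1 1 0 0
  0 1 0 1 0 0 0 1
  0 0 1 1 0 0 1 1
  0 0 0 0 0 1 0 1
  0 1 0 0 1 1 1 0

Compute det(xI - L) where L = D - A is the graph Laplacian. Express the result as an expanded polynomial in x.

x^8 - 24x^7 + 236x^6 - 1224x^5 + 3585x^4 - 5864x^3 + 4884x^2 - 1560x

Reading degrees in the order [1, 2, 3, 4, 5, 6, 7, 8] gives [1, 3, 3, 4, 3, 4, 2, 4]; set D = diag(1, 3, 3, 4, 3, 4, 2, 4) and form L = D - A. Computing det(xI - L) by cofactor expansion (or equivalently via sum-over-permutations) gives x^8 - 24x^7 + 236x^6 - 1224x^5 + 3585x^4 - 5864x^3 + 4884x^2 - 1560x. The coefficient of x^7 equals -trace(L) = -24, matching the sum of degrees. The largest eigenvalue, 5.8853, is at most the vertex count 8.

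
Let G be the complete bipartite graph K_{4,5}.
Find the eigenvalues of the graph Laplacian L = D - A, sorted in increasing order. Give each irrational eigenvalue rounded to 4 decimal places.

The graph has 9 vertices and degree multiset [5, 5, 5, 5, 4, 4, 4, 4, 4]; D is the diagonal matrix of degrees and L = D - A. Since every row of L sums to 0, the all-ones vector is in the kernel and 0 is an eigenvalue. There is one zero in the spectrum, matching the 1 component.

[0, 4, 4, 4, 4, 5, 5, 5, 9]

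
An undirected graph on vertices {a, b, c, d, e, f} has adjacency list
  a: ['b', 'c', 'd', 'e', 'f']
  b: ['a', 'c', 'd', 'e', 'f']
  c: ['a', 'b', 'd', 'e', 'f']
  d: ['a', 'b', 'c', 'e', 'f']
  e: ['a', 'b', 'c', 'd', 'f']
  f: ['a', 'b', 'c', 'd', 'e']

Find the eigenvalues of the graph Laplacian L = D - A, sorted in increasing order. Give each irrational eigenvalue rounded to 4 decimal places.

With the vertex order [a, b, c, d, e, f], the degrees are [5, 5, 5, 5, 5, 5], giving D = diag(5, 5, 5, 5, 5, 5) and L = D - A. L is symmetric positive semidefinite, so every eigenvalue is real and nonnegative. The largest eigenvalue, 6, is at most the vertex count 6. By the matrix-tree theorem the graph has (1/6) * product of the nonzero eigenvalues = 1296 spanning trees.

[0, 6, 6, 6, 6, 6]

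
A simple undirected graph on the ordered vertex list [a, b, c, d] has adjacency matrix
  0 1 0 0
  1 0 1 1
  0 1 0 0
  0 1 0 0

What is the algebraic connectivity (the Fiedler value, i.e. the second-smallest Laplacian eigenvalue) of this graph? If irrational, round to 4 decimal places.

1

Reading degrees in the order [a, b, c, d] gives [1, 3, 1, 1]; set D = diag(1, 3, 1, 1) and form L = D - A. Computing the eigenvalues of L and sorting gives [0, 1, 1, 4]. The Fiedler value lambda_2 = 1 is strictly positive, so the graph is connected. The eigenvalues sum to 6, which equals trace(L) = 2|E|.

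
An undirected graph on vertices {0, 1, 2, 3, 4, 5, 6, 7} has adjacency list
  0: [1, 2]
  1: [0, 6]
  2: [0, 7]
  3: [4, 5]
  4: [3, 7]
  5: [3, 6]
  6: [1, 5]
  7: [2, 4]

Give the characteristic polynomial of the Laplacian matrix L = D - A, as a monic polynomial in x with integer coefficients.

x^8 - 16x^7 + 104x^6 - 352x^5 + 660x^4 - 672x^3 + 336x^2 - 64x

With the vertex order [0, 1, 2, 3, 4, 5, 6, 7], the degrees are [2, 2, 2, 2, 2, 2, 2, 2], giving D = diag(2, 2, 2, 2, 2, 2, 2, 2) and L = D - A. L has integer entries, so p(x) = det(xI - L) has integer coefficients. Expanding the determinant yields x^8 - 16x^7 + 104x^6 - 352x^5 + 660x^4 - 672x^3 + 336x^2 - 64x. The constant term is 0 because L is singular (the all-ones vector lies in its kernel).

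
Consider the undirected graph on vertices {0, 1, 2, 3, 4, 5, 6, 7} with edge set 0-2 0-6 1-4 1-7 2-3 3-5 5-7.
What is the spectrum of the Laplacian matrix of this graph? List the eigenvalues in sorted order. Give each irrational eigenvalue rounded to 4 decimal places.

[0, 0.1522, 0.5858, 1.2346, 2, 2.7654, 3.4142, 3.8478]

Reading degrees in the order [0, 1, 2, 3, 4, 5, 6, 7] gives [2, 2, 2, 2, 1, 2, 1, 2]; set D = diag(2, 2, 2, 2, 1, 2, 1, 2) and form L = D - A. Diagonalising L (or applying a numerical eigensolver to the 8x8 matrix) gives the spectrum above. By the matrix-tree theorem the graph has (1/8) * product of the nonzero eigenvalues = 1 spanning tree.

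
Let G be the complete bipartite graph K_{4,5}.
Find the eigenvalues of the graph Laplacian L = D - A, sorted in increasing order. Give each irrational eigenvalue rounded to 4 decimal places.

The graph has 9 vertices and degree multiset [5, 5, 5, 5, 4, 4, 4, 4, 4]; D is the diagonal matrix of degrees and L = D - A. Diagonalising L (or applying a numerical eigensolver to the 9x9 matrix) gives the spectrum above. There is one zero in the spectrum, matching the 1 component.

[0, 4, 4, 4, 4, 5, 5, 5, 9]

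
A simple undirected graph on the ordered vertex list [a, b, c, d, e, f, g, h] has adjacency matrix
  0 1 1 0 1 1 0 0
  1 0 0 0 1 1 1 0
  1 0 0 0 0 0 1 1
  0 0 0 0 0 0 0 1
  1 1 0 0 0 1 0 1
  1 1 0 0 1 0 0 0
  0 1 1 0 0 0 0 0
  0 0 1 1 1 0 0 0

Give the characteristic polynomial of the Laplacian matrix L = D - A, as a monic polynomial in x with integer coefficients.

With the vertex order [a, b, c, d, e, f, g, h], the degrees are [4, 4, 3, 1, 4, 3, 2, 3], giving D = diag(4, 4, 3, 1, 4, 3, 2, 3) and L = D - A. L has integer entries, so p(x) = det(xI - L) has integer coefficients. Expanding the determinant yields x^8 - 24x^7 + 236x^6 - 1222x^5 + 3557x^4 - 5726x^3 + 4605x^2 - 1368x. The constant term is 0 because L is singular (the all-ones vector lies in its kernel). There is one zero in the spectrum, matching the 1 component.

x^8 - 24x^7 + 236x^6 - 1222x^5 + 3557x^4 - 5726x^3 + 4605x^2 - 1368x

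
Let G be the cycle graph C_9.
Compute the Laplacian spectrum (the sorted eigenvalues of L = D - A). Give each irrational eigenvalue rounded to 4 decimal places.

The graph has 9 vertices and degree multiset [2, 2, 2, 2, 2, 2, 2, 2, 2]; D is the diagonal matrix of degrees and L = D - A. Diagonalising L (or applying a numerical eigensolver to the 9x9 matrix) gives the spectrum above. The single zero eigenvalue shows the graph is connected.

[0, 0.4679, 0.4679, 1.6527, 1.6527, 3, 3, 3.8794, 3.8794]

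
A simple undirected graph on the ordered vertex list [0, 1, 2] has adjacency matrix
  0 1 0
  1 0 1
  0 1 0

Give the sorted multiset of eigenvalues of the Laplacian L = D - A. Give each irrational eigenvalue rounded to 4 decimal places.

[0, 1, 3]

Reading degrees in the order [0, 1, 2] gives [1, 2, 1]; set D = diag(1, 2, 1) and form L = D - A. The multiplicity of 0 as a Laplacian eigenvalue equals the number of connected components. The single zero eigenvalue shows the graph is connected.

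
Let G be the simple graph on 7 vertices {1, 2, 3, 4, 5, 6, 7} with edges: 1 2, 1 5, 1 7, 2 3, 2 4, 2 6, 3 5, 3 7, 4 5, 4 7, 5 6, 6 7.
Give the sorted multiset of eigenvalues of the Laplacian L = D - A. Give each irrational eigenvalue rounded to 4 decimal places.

Each diagonal entry of L is the vertex degree and each off-diagonal entry is -1 where an edge is present, 0 otherwise; in the order [1, 2, 3, 4, 5, 6, 7] the diagonal is [3, 4, 3, 3, 4, 3, 4]. L is symmetric positive semidefinite, so every eigenvalue is real and nonnegative. There is one zero in the spectrum, matching the 1 component. The largest eigenvalue, 7, is at most the vertex count 7.

[0, 3, 3, 3, 4, 4, 7]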